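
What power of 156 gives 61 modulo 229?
120

Baby-step giant-step with step n = ⌈√229⌉ = 16.
Baby steps 156^j mod 229 (j:value) for j=0..15: 0:1, 1:156, 2:62, 3:54, 4:180, 5:142, 6:168, 7:102, 8:111, 9:141, 10:12, 11:40, 12:57, 13:190, 14:99, 15:101.
Giant-step multiplier: 156^(-16) ≡ 156^(228-16) = 156^212 ≡ 173 (mod 229).
Giant steps γ_i = 61·173^i mod 229: γ_0=61, γ_1=19, γ_2=81, γ_3=44, γ_4=55, γ_5=126, γ_6=43, γ_7=111 (in table at j=8).
x = i·n + j = 7·16 + 8 = 120.
Check: 156^120 ≡ 61 (mod 229).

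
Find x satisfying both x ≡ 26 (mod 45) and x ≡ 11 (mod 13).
206

Using Chinese Remainder Theorem:
M = 45 × 13 = 585
M1 = 13, M2 = 45
y1 = 13^(-1) mod 45 = 7
y2 = 45^(-1) mod 13 = 11
x = (26×13×7 + 11×45×11) mod 585 = 206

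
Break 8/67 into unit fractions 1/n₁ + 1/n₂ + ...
1/9 + 1/121 + 1/36482 + 1/2661836166

Greedy algorithm:
8/67: ceiling(67/8) = 9, use 1/9
5/603: ceiling(603/5) = 121, use 1/121
2/72963: ceiling(72963/2) = 36482, use 1/36482
1/2661836166: ceiling(2661836166/1) = 2661836166, use 1/2661836166
Result: 8/67 = 1/9 + 1/121 + 1/36482 + 1/2661836166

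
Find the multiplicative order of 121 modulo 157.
39

157 is prime, so ord(121) divides φ(157) = 156.
Divisors of 156: 1, 2, 3, 4, 6, 12, 13, 26, 39, 52, 78, 156.
Repeated squaring: 121^1 ≡ 121, 121^2 ≡ 40, 121^4 ≡ 30, 121^8 ≡ 115, 121^16 ≡ 37, 121^32 ≡ 113, 121^64 ≡ 52, 121^128 ≡ 35 (mod 157).
Test 121^d mod 157 for each divisor d in increasing order:
121^1 ≡ 121
121^2 ≡ 40
121^3 = 121^2·121^1 ≡ 130
121^4 ≡ 30
121^6 = 121^4·121^2 ≡ 101
121^12 = 121^8·121^4 ≡ 153
121^13 = 121^8·121^4·121^1 ≡ 144
121^26 = 121^16·121^8·121^2 ≡ 12
121^39 = 121^32·121^4·121^2·121^1 ≡ 1  ← first divisor giving 1
The order is 39.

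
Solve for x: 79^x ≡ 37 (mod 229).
140

Baby-step giant-step with step n = ⌈√229⌉ = 16.
Baby steps 79^j mod 229 (j:value) for j=0..15: 0:1, 1:79, 2:58, 3:2, 4:158, 5:116, 6:4, 7:87, 8:3, 9:8, 10:174, 11:6, 12:16, 13:119, 14:12, 15:32.
Giant-step multiplier: 79^(-16) ≡ 79^(228-16) = 79^212 ≡ 51 (mod 229).
Giant steps γ_i = 37·51^i mod 229: γ_0=37, γ_1=55, γ_2=57, γ_3=159, γ_4=94, γ_5=214, γ_6=151, γ_7=144, γ_8=16 (in table at j=12).
x = i·n + j = 8·16 + 12 = 140.
Check: 79^140 ≡ 37 (mod 229).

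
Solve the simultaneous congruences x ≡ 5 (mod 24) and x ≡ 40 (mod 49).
677

Using Chinese Remainder Theorem:
M = 24 × 49 = 1176
M1 = 49, M2 = 24
y1 = 49^(-1) mod 24 = 1
y2 = 24^(-1) mod 49 = 47
x = (5×49×1 + 40×24×47) mod 1176 = 677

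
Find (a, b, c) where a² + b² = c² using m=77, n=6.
(5893, 924, 5965)

Euclid's formula: a = m² - n², b = 2mn, c = m² + n²
m = 77, n = 6
a = 77² - 6² = 5929 - 36 = 5893
b = 2 × 77 × 6 = 924
c = 77² + 6² = 5929 + 36 = 5965
Verification: 5893² + 924² = 34727449 + 853776 = 35581225 = 5965² ✓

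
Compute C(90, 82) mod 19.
1

Using Lucas' theorem:
Write n=90 and k=82 in base 19:
n in base 19: [4, 14]
k in base 19: [4, 6]
C(90,82) mod 19 = ∏ C(n_i, k_i) mod 19
Digit binomials (mod 19): C(4,4) = 1; C(14,6) = 3003 ≡ 1
Product: 1 × 1 = 1 ≡ 1 (mod 19)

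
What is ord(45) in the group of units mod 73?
72

73 is prime, so ord(45) divides φ(73) = 72.
Divisors of 72: 1, 2, 3, 4, 6, 8, 9, 12, 18, 24, 36, 72.
Repeated squaring: 45^1 ≡ 45, 45^2 ≡ 54, 45^4 ≡ 69, 45^8 ≡ 16, 45^16 ≡ 37, 45^32 ≡ 55, 45^64 ≡ 32 (mod 73).
Test 45^d mod 73 for each divisor d in increasing order:
45^1 ≡ 45
45^2 ≡ 54
45^3 = 45^2·45^1 ≡ 21
45^4 ≡ 69
45^6 = 45^4·45^2 ≡ 3
45^8 ≡ 16
45^9 = 45^8·45^1 ≡ 63
45^12 = 45^8·45^4 ≡ 9
45^18 = 45^16·45^2 ≡ 27
45^24 = 45^16·45^8 ≡ 8
45^36 = 45^32·45^4 ≡ 72
45^72 = 45^64·45^8 ≡ 1  ← first divisor giving 1
The order is 72.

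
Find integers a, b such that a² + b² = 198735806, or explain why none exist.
Not possible

Factorization: 198735806 = 2 × 37 × 139^3
By Fermat: n is sum of two squares iff every prime p ≡ 3 (mod 4) appears to even power.
Prime(s) ≡ 3 (mod 4) with odd exponent: [(139, 3)]
Therefore 198735806 cannot be expressed as a² + b².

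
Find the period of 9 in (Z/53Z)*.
26

53 is prime, so ord(9) divides φ(53) = 52.
Divisors of 52: 1, 2, 4, 13, 26, 52.
Repeated squaring: 9^1 ≡ 9, 9^2 ≡ 28, 9^4 ≡ 42, 9^8 ≡ 15, 9^16 ≡ 13, 9^32 ≡ 10 (mod 53).
Test 9^d mod 53 for each divisor d in increasing order:
9^1 ≡ 9
9^2 ≡ 28
9^4 ≡ 42
9^13 = 9^8·9^4·9^1 ≡ 52
9^26 = 9^16·9^8·9^2 ≡ 1  ← first divisor giving 1
The order is 26.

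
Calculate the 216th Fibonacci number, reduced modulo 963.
0

Matrix identity: Q^n = [[F_(n+1), F_n], [F_n, F_(n-1)]] with Q = [[1,1],[1,0]].
n = 216 = 11011000₂. Square-and-multiply, entries mod 963:
Q^1 = [[1,1],[1,0]]
Q^3 = (Q^1)²·Q = [[3,2],[2,1]]
Q^6 = (Q^3)² = [[13,8],[8,5]]
Q^13 = (Q^6)²·Q = [[377,233],[233,144]]
Q^27 = (Q^13)²·Q = [[21,929],[929,55]]
Q^54 = (Q^27)² = [[634,305],[305,329]]
Q^108 = (Q^54)² = [[962,0],[0,962]]
Q^216 = (Q^108)² = [[1,0],[0,1]]
F_216 mod 963 = Q^216[0][1] = 0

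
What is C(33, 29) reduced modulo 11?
0

Using Lucas' theorem:
Write n=33 and k=29 in base 11:
n in base 11: [3, 0]
k in base 11: [2, 7]
C(33,29) mod 11 = ∏ C(n_i, k_i) mod 11
Digit binomials (mod 11): C(3,2) = 3; C(0,7) = 0 (k_i > n_i)
Product: 3 × 0 = 0 ≡ 0 (mod 11)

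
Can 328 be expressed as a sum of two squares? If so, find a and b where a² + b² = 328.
2² + 18² (a=2, b=18)

Factorization: 328 = 2^3 × 41
By Fermat: n is sum of two squares iff every prime p ≡ 3 (mod 4) appears to even power.
All primes ≡ 3 (mod 4) appear to even power.
Search a = 0, 1, 2, … for 328 - a² a perfect square: first hit at a = 2: 328 - 4 = 324 = 18².
328 = 2² + 18² = 4 + 324 ✓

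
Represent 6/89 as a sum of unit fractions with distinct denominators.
1/15 + 1/1335

Greedy algorithm:
6/89: ceiling(89/6) = 15, use 1/15
1/1335: ceiling(1335/1) = 1335, use 1/1335
Result: 6/89 = 1/15 + 1/1335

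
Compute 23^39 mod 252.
71

Repeated squaring. Binary of 39 = 100111.
23^1 ≡ 23 (mod 252); 23^2 ≡ 25 (mod 252); 23^4 ≡ 121 (mod 252); 23^8 ≡ 25 (mod 252); 23^16 ≡ 121 (mod 252); 23^32 ≡ 25 (mod 252)
23^39 = 23^1 × 23^2 × 23^4 × 23^32 ≡ 71 (mod 252)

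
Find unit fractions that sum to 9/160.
1/18 + 1/1440

Greedy algorithm:
9/160: ceiling(160/9) = 18, use 1/18
1/1440: ceiling(1440/1) = 1440, use 1/1440
Result: 9/160 = 1/18 + 1/1440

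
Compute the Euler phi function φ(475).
360

475 = 5^2 × 19
φ(n) = n × ∏(1 - 1/p) for each prime p dividing n
φ(475) = 475 × (1 - 1/5) × (1 - 1/19) = 360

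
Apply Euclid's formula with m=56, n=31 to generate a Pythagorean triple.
(2175, 3472, 4097)

Euclid's formula: a = m² - n², b = 2mn, c = m² + n²
m = 56, n = 31
a = 56² - 31² = 3136 - 961 = 2175
b = 2 × 56 × 31 = 3472
c = 56² + 31² = 3136 + 961 = 4097
Verification: 2175² + 3472² = 4730625 + 12054784 = 16785409 = 4097² ✓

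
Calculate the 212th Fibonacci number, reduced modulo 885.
669

Matrix identity: Q^n = [[F_(n+1), F_n], [F_n, F_(n-1)]] with Q = [[1,1],[1,0]].
n = 212 = 11010100₂. Square-and-multiply, entries mod 885:
Q^1 = [[1,1],[1,0]]
Q^3 = (Q^1)²·Q = [[3,2],[2,1]]
Q^6 = (Q^3)² = [[13,8],[8,5]]
Q^13 = (Q^6)²·Q = [[377,233],[233,144]]
Q^26 = (Q^13)² = [[833,148],[148,685]]
Q^53 = (Q^26)²·Q = [[587,713],[713,759]]
Q^106 = (Q^53)² = [[683,358],[358,325]]
Q^212 = (Q^106)² = [[818,669],[669,149]]
F_212 mod 885 = Q^212[0][1] = 669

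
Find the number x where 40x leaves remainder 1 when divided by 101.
48

gcd(40, 101) = 1, so the inverse exists.
Extended Euclidean algorithm on (101, 40):
101 = 2 × 40 + 21  ⟹  21 = (1)·101 + (-2)·40
40 = 1 × 21 + 19  ⟹  19 = (-1)·101 + (3)·40
21 = 1 × 19 + 2  ⟹  2 = (2)·101 + (-5)·40
19 = 9 × 2 + 1  ⟹  1 = (-19)·101 + (48)·40
So (48)·40 ≡ 1 (mod 101), i.e. 40^(-1) ≡ 48 (mod 101).
Check: 40 × 48 = 1920 ≡ 1 (mod 101)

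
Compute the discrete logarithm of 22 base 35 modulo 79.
42

Baby-step giant-step with step n = ⌈√79⌉ = 9.
Baby steps 35^j mod 79 (j:value) for j=0..8: 0:1, 1:35, 2:40, 3:57, 4:20, 5:68, 6:10, 7:34, 8:5.
Giant-step multiplier: 35^(-9) ≡ 35^(78-9) = 35^69 ≡ 14 (mod 79).
Giant steps γ_i = 22·14^i mod 79: γ_0=22, γ_1=71, γ_2=46, γ_3=12, γ_4=10 (in table at j=6).
x = i·n + j = 4·9 + 6 = 42.
Check: 35^42 ≡ 22 (mod 79).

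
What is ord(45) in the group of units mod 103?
102

103 is prime, so ord(45) divides φ(103) = 102.
Divisors of 102: 1, 2, 3, 6, 17, 34, 51, 102.
Repeated squaring: 45^1 ≡ 45, 45^2 ≡ 68, 45^4 ≡ 92, 45^8 ≡ 18, 45^16 ≡ 15, 45^32 ≡ 19, 45^64 ≡ 52 (mod 103).
Test 45^d mod 103 for each divisor d in increasing order:
45^1 ≡ 45
45^2 ≡ 68
45^3 = 45^2·45^1 ≡ 73
45^6 = 45^4·45^2 ≡ 76
45^17 = 45^16·45^1 ≡ 57
45^34 = 45^32·45^2 ≡ 56
45^51 = 45^32·45^16·45^2·45^1 ≡ 102
45^102 = 45^64·45^32·45^4·45^2 ≡ 1  ← first divisor giving 1
The order is 102.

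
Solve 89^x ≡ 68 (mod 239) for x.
108

Baby-step giant-step with step n = ⌈√239⌉ = 16.
Baby steps 89^j mod 239 (j:value) for j=0..15: 0:1, 1:89, 2:34, 3:158, 4:200, 5:114, 6:108, 7:52, 8:87, 9:95, 10:90, 11:123, 12:192, 13:119, 14:75, 15:222.
Giant-step multiplier: 89^(-16) ≡ 89^(238-16) = 89^222 ≡ 121 (mod 239).
Giant steps γ_i = 68·121^i mod 239: γ_0=68, γ_1=102, γ_2=153, γ_3=110, γ_4=165, γ_5=128, γ_6=192 (in table at j=12).
x = i·n + j = 6·16 + 12 = 108.
Check: 89^108 ≡ 68 (mod 239).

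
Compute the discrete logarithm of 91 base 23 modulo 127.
59

Baby-step giant-step with step n = ⌈√127⌉ = 12.
Baby steps 23^j mod 127 (j:value) for j=0..11: 0:1, 1:23, 2:21, 3:102, 4:60, 5:110, 6:117, 7:24, 8:44, 9:123, 10:35, 11:43.
Giant-step multiplier: 23^(-12) ≡ 23^(126-12) = 23^114 ≡ 47 (mod 127).
Giant steps γ_i = 91·47^i mod 127: γ_0=91, γ_1=86, γ_2=105, γ_3=109, γ_4=43 (in table at j=11).
x = i·n + j = 4·12 + 11 = 59.
Check: 23^59 ≡ 91 (mod 127).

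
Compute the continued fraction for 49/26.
[1; 1, 7, 1, 2]

Euclidean algorithm steps:
49 = 1 × 26 + 23
26 = 1 × 23 + 3
23 = 7 × 3 + 2
3 = 1 × 2 + 1
2 = 2 × 1 + 0
Continued fraction: [1; 1, 7, 1, 2]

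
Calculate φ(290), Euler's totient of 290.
112

290 = 2 × 5 × 29
φ(n) = n × ∏(1 - 1/p) for each prime p dividing n
φ(290) = 290 × (1 - 1/2) × (1 - 1/5) × (1 - 1/29) = 112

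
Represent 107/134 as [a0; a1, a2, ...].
[0; 1, 3, 1, 26]

Euclidean algorithm steps:
107 = 0 × 134 + 107
134 = 1 × 107 + 27
107 = 3 × 27 + 26
27 = 1 × 26 + 1
26 = 26 × 1 + 0
Continued fraction: [0; 1, 3, 1, 26]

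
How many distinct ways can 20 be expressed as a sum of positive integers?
627

p(n) counts ways to write n as a sum of positive integers (order ignored).
Euler's pentagonal recurrence: p(k) = p(k-1) + p(k-2) - p(k-5) - p(k-7) + p(k-12) + p(k-15) - ... (offsets j(3j∓1)/2, signs ++--, p(0)=1, p(<0)=0).
DP table for k = 0..19: p(0)=1, p(1)=1, p(2)=2, p(3)=3, p(4)=5, p(5)=7, p(6)=11, p(7)=15, p(8)=22, p(9)=30, p(10)=42, p(11)=56, p(12)=77, p(13)=101, p(14)=135, p(15)=176, p(16)=231, p(17)=297, p(18)=385, p(19)=490.
Final step: p(20) = p(19) + p(18) - p(15) - p(13) + p(8) + p(5)
= 490 + 385 - 176 - 101 + 22 + 7
= 627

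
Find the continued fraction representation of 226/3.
[75; 3]

Euclidean algorithm steps:
226 = 75 × 3 + 1
3 = 3 × 1 + 0
Continued fraction: [75; 3]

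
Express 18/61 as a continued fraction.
[0; 3, 2, 1, 1, 3]

Euclidean algorithm steps:
18 = 0 × 61 + 18
61 = 3 × 18 + 7
18 = 2 × 7 + 4
7 = 1 × 4 + 3
4 = 1 × 3 + 1
3 = 3 × 1 + 0
Continued fraction: [0; 3, 2, 1, 1, 3]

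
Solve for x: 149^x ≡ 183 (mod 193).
121

Baby-step giant-step with step n = ⌈√193⌉ = 14.
Baby steps 149^j mod 193 (j:value) for j=0..13: 0:1, 1:149, 2:6, 3:122, 4:36, 5:153, 6:23, 7:146, 8:138, 9:104, 10:56, 11:45, 12:143, 13:77.
Giant-step multiplier: 149^(-14) ≡ 149^(192-14) = 149^178 ≡ 101 (mod 193).
Giant steps γ_i = 183·101^i mod 193: γ_0=183, γ_1=148, γ_2=87, γ_3=102, γ_4=73, γ_5=39, γ_6=79, γ_7=66, γ_8=104 (in table at j=9).
x = i·n + j = 8·14 + 9 = 121.
Check: 149^121 ≡ 183 (mod 193).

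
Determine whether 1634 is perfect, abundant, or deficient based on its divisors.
deficient

Proper divisors of 1634: sum = 1 + 2 + 19 + 38 + 43 + 86 + 817 = 1006
Since 1006 < 1634, 1634 is deficient.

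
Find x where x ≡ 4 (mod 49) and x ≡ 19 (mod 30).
739

Using Chinese Remainder Theorem:
M = 49 × 30 = 1470
M1 = 30, M2 = 49
y1 = 30^(-1) mod 49 = 18
y2 = 49^(-1) mod 30 = 19
x = (4×30×18 + 19×49×19) mod 1470 = 739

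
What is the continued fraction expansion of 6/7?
[0; 1, 6]

Euclidean algorithm steps:
6 = 0 × 7 + 6
7 = 1 × 6 + 1
6 = 6 × 1 + 0
Continued fraction: [0; 1, 6]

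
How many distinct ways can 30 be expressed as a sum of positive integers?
5604

p(n) counts ways to write n as a sum of positive integers (order ignored).
Euler's pentagonal recurrence: p(k) = p(k-1) + p(k-2) - p(k-5) - p(k-7) + p(k-12) + p(k-15) - ... (offsets j(3j∓1)/2, signs ++--, p(0)=1, p(<0)=0).
DP table for k = 0..29: p(0)=1, p(1)=1, p(2)=2, p(3)=3, p(4)=5, p(5)=7, p(6)=11, p(7)=15, p(8)=22, p(9)=30, p(10)=42, p(11)=56, p(12)=77, p(13)=101, p(14)=135, p(15)=176, p(16)=231, p(17)=297, p(18)=385, p(19)=490, p(20)=627, p(21)=792, p(22)=1002, p(23)=1255, p(24)=1575, p(25)=1958, p(26)=2436, p(27)=3010, p(28)=3718, p(29)=4565.
Final step: p(30) = p(29) + p(28) - p(25) - p(23) + p(18) + p(15) - p(8) - p(4)
= 4565 + 3718 - 1958 - 1255 + 385 + 176 - 22 - 5
= 5604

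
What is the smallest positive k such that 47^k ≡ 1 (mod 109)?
108

109 is prime, so ord(47) divides φ(109) = 108.
Divisors of 108: 1, 2, 3, 4, 6, 9, 12, 18, 27, 36, 54, 108.
Repeated squaring: 47^1 ≡ 47, 47^2 ≡ 29, 47^4 ≡ 78, 47^8 ≡ 89, 47^16 ≡ 73, 47^32 ≡ 97, 47^64 ≡ 35 (mod 109).
Test 47^d mod 109 for each divisor d in increasing order:
47^1 ≡ 47
47^2 ≡ 29
47^3 = 47^2·47^1 ≡ 55
47^4 ≡ 78
47^6 = 47^4·47^2 ≡ 82
47^9 = 47^8·47^1 ≡ 41
47^12 = 47^8·47^4 ≡ 75
47^18 = 47^16·47^2 ≡ 46
47^27 = 47^16·47^8·47^2·47^1 ≡ 33
47^36 = 47^32·47^4 ≡ 45
47^54 = 47^32·47^16·47^4·47^2 ≡ 108
47^108 = 47^64·47^32·47^8·47^4 ≡ 1  ← first divisor giving 1
The order is 108.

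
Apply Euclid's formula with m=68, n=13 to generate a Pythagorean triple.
(4455, 1768, 4793)

Euclid's formula: a = m² - n², b = 2mn, c = m² + n²
m = 68, n = 13
a = 68² - 13² = 4624 - 169 = 4455
b = 2 × 68 × 13 = 1768
c = 68² + 13² = 4624 + 169 = 4793
Verification: 4455² + 1768² = 19847025 + 3125824 = 22972849 = 4793² ✓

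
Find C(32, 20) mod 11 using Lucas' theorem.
9

Using Lucas' theorem:
Write n=32 and k=20 in base 11:
n in base 11: [2, 10]
k in base 11: [1, 9]
C(32,20) mod 11 = ∏ C(n_i, k_i) mod 11
Digit binomials (mod 11): C(2,1) = 2; C(10,9) = 10
Product: 2 × 10 = 20 ≡ 9 (mod 11)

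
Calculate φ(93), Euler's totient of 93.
60

93 = 3 × 31
φ(n) = n × ∏(1 - 1/p) for each prime p dividing n
φ(93) = 93 × (1 - 1/3) × (1 - 1/31) = 60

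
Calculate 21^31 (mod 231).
21

Repeated squaring. Binary of 31 = 11111.
21^1 ≡ 21 (mod 231); 21^2 ≡ 210 (mod 231); 21^4 ≡ 210 (mod 231); 21^8 ≡ 210 (mod 231); 21^16 ≡ 210 (mod 231)
21^31 = 21^1 × 21^2 × 21^4 × 21^8 × 21^16 ≡ 21 (mod 231)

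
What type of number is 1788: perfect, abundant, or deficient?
abundant

Proper divisors of 1788: sum = 1 + 2 + 3 + 4 + 6 + 12 + 149 + 298 + 447 + 596 + 894 = 2412
Since 2412 > 1788, 1788 is abundant.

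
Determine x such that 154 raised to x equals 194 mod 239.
237

Baby-step giant-step with step n = ⌈√239⌉ = 16.
Baby steps 154^j mod 239 (j:value) for j=0..15: 0:1, 1:154, 2:55, 3:105, 4:157, 5:39, 6:31, 7:233, 8:32, 9:148, 10:87, 11:14, 12:5, 13:53, 14:36, 15:47.
Giant-step multiplier: 154^(-16) ≡ 154^(238-16) = 154^222 ≡ 116 (mod 239).
Giant steps γ_i = 194·116^i mod 239: γ_0=194, γ_1=38, γ_2=106, γ_3=107, γ_4=223, γ_5=56, γ_6=43, γ_7=208, γ_8=228, γ_9=158, γ_10=164, γ_11=143, γ_12=97, γ_13=19, γ_14=53 (in table at j=13).
x = i·n + j = 14·16 + 13 = 237.
Check: 154^237 ≡ 194 (mod 239).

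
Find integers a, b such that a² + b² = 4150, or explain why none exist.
Not possible

Factorization: 4150 = 2 × 5^2 × 83
By Fermat: n is sum of two squares iff every prime p ≡ 3 (mod 4) appears to even power.
Prime(s) ≡ 3 (mod 4) with odd exponent: [(83, 1)]
Therefore 4150 cannot be expressed as a² + b².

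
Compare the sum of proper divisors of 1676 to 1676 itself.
deficient

Proper divisors of 1676: sum = 1 + 2 + 4 + 419 + 838 = 1264
Since 1264 < 1676, 1676 is deficient.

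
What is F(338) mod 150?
19

Matrix identity: Q^n = [[F_(n+1), F_n], [F_n, F_(n-1)]] with Q = [[1,1],[1,0]].
n = 338 = 101010010₂. Square-and-multiply, entries mod 150:
Q^1 = [[1,1],[1,0]]
Q^2 = (Q^1)² = [[2,1],[1,1]]
Q^5 = (Q^2)²·Q = [[8,5],[5,3]]
Q^10 = (Q^5)² = [[89,55],[55,34]]
Q^21 = (Q^10)²·Q = [[11,146],[146,15]]
Q^42 = (Q^21)² = [[137,46],[46,91]]
Q^84 = (Q^42)² = [[35,138],[138,47]]
Q^169 = (Q^84)²·Q = [[85,19],[19,66]]
Q^338 = (Q^169)² = [[86,19],[19,67]]
F_338 mod 150 = Q^338[0][1] = 19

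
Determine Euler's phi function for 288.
96

288 = 2^5 × 3^2
φ(n) = n × ∏(1 - 1/p) for each prime p dividing n
φ(288) = 288 × (1 - 1/2) × (1 - 1/3) = 96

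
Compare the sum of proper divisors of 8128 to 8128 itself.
perfect

Proper divisors of 8128: sum = 1 + 2 + 4 + 8 + 16 + 32 + 64 + 127 + 254 + 508 + 1016 + 2032 + 4064 = 8128
Since 8128 = 8128, 8128 is perfect.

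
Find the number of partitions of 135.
9035836076

p(n) counts ways to write n as a sum of positive integers (order ignored).
Euler's pentagonal recurrence: p(k) = p(k-1) + p(k-2) - p(k-5) - p(k-7) + p(k-12) + p(k-15) - ... (offsets j(3j∓1)/2, signs ++--, p(0)=1, p(<0)=0).
DP table for k = 0..134: p(0)=1, p(1)=1, p(2)=2, p(3)=3, p(4)=5, p(5)=7, p(6)=11, p(7)=15, p(8)=22, p(9)=30, p(10)=42, p(11)=56, p(12)=77, p(13)=101, p(14)=135, p(15)=176, p(16)=231, p(17)=297, p(18)=385, p(19)=490, p(20)=627, p(21)=792, p(22)=1002, p(23)=1255, p(24)=1575, p(25)=1958, p(26)=2436, p(27)=3010, p(28)=3718, p(29)=4565, p(30)=5604, p(31)=6842, p(32)=8349, p(33)=10143, p(34)=12310, p(35)=14883, p(36)=17977, p(37)=21637, p(38)=26015, p(39)=31185, p(40)=37338, p(41)=44583, p(42)=53174, p(43)=63261, p(44)=75175, p(45)=89134, p(46)=105558, p(47)=124754, p(48)=147273, p(49)=173525, p(50)=204226, p(51)=239943, p(52)=281589, p(53)=329931, p(54)=386155, p(55)=451276, p(56)=526823, p(57)=614154, p(58)=715220, p(59)=831820, p(60)=966467, p(61)=1121505, p(62)=1300156, p(63)=1505499, p(64)=1741630, p(65)=2012558, p(66)=2323520, p(67)=2679689, p(68)=3087735, p(69)=3554345, p(70)=4087968, p(71)=4697205, p(72)=5392783, p(73)=6185689, p(74)=7089500, p(75)=8118264, p(76)=9289091, p(77)=10619863, p(78)=12132164, p(79)=13848650, p(80)=15796476, p(81)=18004327, p(82)=20506255, p(83)=23338469, p(84)=26543660, p(85)=30167357, p(86)=34262962, p(87)=38887673, p(88)=44108109, p(89)=49995925, p(90)=56634173, p(91)=64112359, p(92)=72533807, p(93)=82010177, p(94)=92669720, p(95)=104651419, p(96)=118114304, p(97)=133230930, p(98)=150198136, p(99)=169229875, p(100)=190569292, p(101)=214481126, p(102)=241265379, p(103)=271248950, p(104)=304801365, p(105)=342325709, p(106)=384276336, p(107)=431149389, p(108)=483502844, p(109)=541946240, p(110)=607163746, p(111)=679903203, p(112)=761002156, p(113)=851376628, p(114)=952050665, p(115)=1064144451, p(116)=1188908248, p(117)=1327710076, p(118)=1482074143, p(119)=1653668665, p(120)=1844349560, p(121)=2056148051, p(122)=2291320912, p(123)=2552338241, p(124)=2841940500, p(125)=3163127352, p(126)=3519222692, p(127)=3913864295, p(128)=4351078600, p(129)=4835271870, p(130)=5371315400, p(131)=5964539504, p(132)=6620830889, p(133)=7346629512, p(134)=8149040695.
Final step: p(135) = p(134) + p(133) - p(130) - p(128) + p(123) + p(120) - p(113) - p(109) + p(100) + p(95) - p(84) - p(78) + p(65) + p(58) - p(43) - p(35) + p(18) + p(9)
= 8149040695 + 7346629512 - 5371315400 - 4351078600 + 2552338241 + 1844349560 - 851376628 - 541946240 + 190569292 + 104651419 - 26543660 - 12132164 + 2012558 + 715220 - 63261 - 14883 + 385 + 30
= 9035836076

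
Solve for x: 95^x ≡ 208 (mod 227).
41

Baby-step giant-step with step n = ⌈√227⌉ = 16.
Baby steps 95^j mod 227 (j:value) for j=0..15: 0:1, 1:95, 2:172, 3:223, 4:74, 5:220, 6:16, 7:158, 8:28, 9:163, 10:49, 11:115, 12:29, 13:31, 14:221, 15:111.
Giant-step multiplier: 95^(-16) ≡ 95^(226-16) = 95^210 ≡ 108 (mod 227).
Giant steps γ_i = 208·108^i mod 227: γ_0=208, γ_1=218, γ_2=163 (in table at j=9).
x = i·n + j = 2·16 + 9 = 41.
Check: 95^41 ≡ 208 (mod 227).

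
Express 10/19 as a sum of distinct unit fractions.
1/2 + 1/38

Greedy algorithm:
10/19: ceiling(19/10) = 2, use 1/2
1/38: ceiling(38/1) = 38, use 1/38
Result: 10/19 = 1/2 + 1/38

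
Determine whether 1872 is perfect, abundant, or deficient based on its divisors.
abundant

Proper divisors of 1872: sum = 1 + 2 + 3 + 4 + 6 + 8 + 9 + 12 + ... + 312 + 468 + 624 + 936 (29 divisors) = 3770
Since 3770 > 1872, 1872 is abundant.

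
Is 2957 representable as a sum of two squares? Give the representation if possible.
29² + 46² (a=29, b=46)

Factorization: 2957 = 2957
By Fermat: n is sum of two squares iff every prime p ≡ 3 (mod 4) appears to even power.
All primes ≡ 3 (mod 4) appear to even power.
Search a = 0, 1, 2, … for 2957 - a² a perfect square: first hit at a = 29: 2957 - 841 = 2116 = 46².
2957 = 29² + 46² = 841 + 2116 ✓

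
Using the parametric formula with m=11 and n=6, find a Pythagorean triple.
(85, 132, 157)

Euclid's formula: a = m² - n², b = 2mn, c = m² + n²
m = 11, n = 6
a = 11² - 6² = 121 - 36 = 85
b = 2 × 11 × 6 = 132
c = 11² + 6² = 121 + 36 = 157
Verification: 85² + 132² = 7225 + 17424 = 24649 = 157² ✓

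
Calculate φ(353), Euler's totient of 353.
352

353 = 353
φ(n) = n × ∏(1 - 1/p) for each prime p dividing n
φ(353) = 353 × (1 - 1/353) = 352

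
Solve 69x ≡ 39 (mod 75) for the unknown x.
x ≡ 6 (mod 25)

gcd(69, 75) = 3, which divides 39, so solutions exist.
Divide through by 3: 23x ≡ 13 (mod 25).
Find 23^(-1) mod 25 by the extended Euclidean algorithm:
25 = 1 × 23 + 2  ⟹  2 = (1)·25 + (-1)·23
23 = 11 × 2 + 1  ⟹  1 = (-11)·25 + (12)·23
So (12)·23 ≡ 1 (mod 25), i.e. 23^(-1) ≡ 12 (mod 25).
x ≡ 12 × 13 = 156 ≡ 6 (mod 25).
Check: 69 × 6 = 414 ≡ 39 (mod 75).
x ≡ 6 (mod 25), giving 3 solutions mod 75.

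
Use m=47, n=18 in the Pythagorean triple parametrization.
(1885, 1692, 2533)

Euclid's formula: a = m² - n², b = 2mn, c = m² + n²
m = 47, n = 18
a = 47² - 18² = 2209 - 324 = 1885
b = 2 × 47 × 18 = 1692
c = 47² + 18² = 2209 + 324 = 2533
Verification: 1885² + 1692² = 3553225 + 2862864 = 6416089 = 2533² ✓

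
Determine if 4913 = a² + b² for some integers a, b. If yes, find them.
17² + 68² (a=17, b=68)

Factorization: 4913 = 17^3
By Fermat: n is sum of two squares iff every prime p ≡ 3 (mod 4) appears to even power.
All primes ≡ 3 (mod 4) appear to even power.
Search a = 0, 1, 2, … for 4913 - a² a perfect square: first hit at a = 17: 4913 - 289 = 4624 = 68².
4913 = 17² + 68² = 289 + 4624 ✓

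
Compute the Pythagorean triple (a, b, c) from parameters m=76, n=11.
(5655, 1672, 5897)

Euclid's formula: a = m² - n², b = 2mn, c = m² + n²
m = 76, n = 11
a = 76² - 11² = 5776 - 121 = 5655
b = 2 × 76 × 11 = 1672
c = 76² + 11² = 5776 + 121 = 5897
Verification: 5655² + 1672² = 31979025 + 2795584 = 34774609 = 5897² ✓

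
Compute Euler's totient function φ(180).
48

180 = 2^2 × 3^2 × 5
φ(n) = n × ∏(1 - 1/p) for each prime p dividing n
φ(180) = 180 × (1 - 1/2) × (1 - 1/3) × (1 - 1/5) = 48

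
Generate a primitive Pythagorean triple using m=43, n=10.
(1749, 860, 1949)

Euclid's formula: a = m² - n², b = 2mn, c = m² + n²
m = 43, n = 10
a = 43² - 10² = 1849 - 100 = 1749
b = 2 × 43 × 10 = 860
c = 43² + 10² = 1849 + 100 = 1949
Verification: 1749² + 860² = 3059001 + 739600 = 3798601 = 1949² ✓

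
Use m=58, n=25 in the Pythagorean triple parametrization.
(2739, 2900, 3989)

Euclid's formula: a = m² - n², b = 2mn, c = m² + n²
m = 58, n = 25
a = 58² - 25² = 3364 - 625 = 2739
b = 2 × 58 × 25 = 2900
c = 58² + 25² = 3364 + 625 = 3989
Verification: 2739² + 2900² = 7502121 + 8410000 = 15912121 = 3989² ✓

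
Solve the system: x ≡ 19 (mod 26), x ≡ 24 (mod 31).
799

Using Chinese Remainder Theorem:
M = 26 × 31 = 806
M1 = 31, M2 = 26
y1 = 31^(-1) mod 26 = 21
y2 = 26^(-1) mod 31 = 6
x = (19×31×21 + 24×26×6) mod 806 = 799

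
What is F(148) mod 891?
516

Matrix identity: Q^n = [[F_(n+1), F_n], [F_n, F_(n-1)]] with Q = [[1,1],[1,0]].
n = 148 = 10010100₂. Square-and-multiply, entries mod 891:
Q^1 = [[1,1],[1,0]]
Q^2 = (Q^1)² = [[2,1],[1,1]]
Q^4 = (Q^2)² = [[5,3],[3,2]]
Q^9 = (Q^4)²·Q = [[55,34],[34,21]]
Q^18 = (Q^9)² = [[617,802],[802,706]]
Q^37 = (Q^18)²·Q = [[890,134],[134,756]]
Q^74 = (Q^37)² = [[137,487],[487,541]]
Q^148 = (Q^74)² = [[221,516],[516,596]]
F_148 mod 891 = Q^148[0][1] = 516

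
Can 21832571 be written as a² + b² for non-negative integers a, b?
Not possible

Factorization: 21832571 = 61 × 71^3
By Fermat: n is sum of two squares iff every prime p ≡ 3 (mod 4) appears to even power.
Prime(s) ≡ 3 (mod 4) with odd exponent: [(71, 3)]
Therefore 21832571 cannot be expressed as a² + b².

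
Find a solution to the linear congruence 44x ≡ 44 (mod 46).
x ≡ 1 (mod 23)

gcd(44, 46) = 2, which divides 44, so solutions exist.
Divide through by 2: 22x ≡ 22 (mod 23).
Find 22^(-1) mod 23 by the extended Euclidean algorithm:
23 = 1 × 22 + 1  ⟹  1 = (1)·23 + (-1)·22
So (-1)·22 ≡ 1 (mod 23), i.e. 22^(-1) ≡ -1 ≡ 22 (mod 23).
x ≡ 22 × 22 = 484 ≡ 1 (mod 23).
Check: 44 × 1 = 44 ≡ 44 (mod 46).
x ≡ 1 (mod 23), giving 2 solutions mod 46.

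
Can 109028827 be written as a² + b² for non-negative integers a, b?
Not possible

Factorization: 109028827 = 89 × 107^3
By Fermat: n is sum of two squares iff every prime p ≡ 3 (mod 4) appears to even power.
Prime(s) ≡ 3 (mod 4) with odd exponent: [(107, 3)]
Therefore 109028827 cannot be expressed as a² + b².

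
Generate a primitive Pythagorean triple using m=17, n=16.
(33, 544, 545)

Euclid's formula: a = m² - n², b = 2mn, c = m² + n²
m = 17, n = 16
a = 17² - 16² = 289 - 256 = 33
b = 2 × 17 × 16 = 544
c = 17² + 16² = 289 + 256 = 545
Verification: 33² + 544² = 1089 + 295936 = 297025 = 545² ✓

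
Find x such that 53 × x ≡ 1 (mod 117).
53

gcd(53, 117) = 1, so the inverse exists.
Extended Euclidean algorithm on (117, 53):
117 = 2 × 53 + 11  ⟹  11 = (1)·117 + (-2)·53
53 = 4 × 11 + 9  ⟹  9 = (-4)·117 + (9)·53
11 = 1 × 9 + 2  ⟹  2 = (5)·117 + (-11)·53
9 = 4 × 2 + 1  ⟹  1 = (-24)·117 + (53)·53
So (53)·53 ≡ 1 (mod 117), i.e. 53^(-1) ≡ 53 (mod 117).
Check: 53 × 53 = 2809 ≡ 1 (mod 117)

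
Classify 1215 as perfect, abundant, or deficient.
deficient

Proper divisors of 1215: sum = 1 + 3 + 5 + 9 + 15 + 27 + 45 + 81 + 135 + 243 + 405 = 969
Since 969 < 1215, 1215 is deficient.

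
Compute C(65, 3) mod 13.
0

Using Lucas' theorem:
Write n=65 and k=3 in base 13:
n in base 13: [5, 0]
k in base 13: [0, 3]
C(65,3) mod 13 = ∏ C(n_i, k_i) mod 13
Digit binomials (mod 13): C(5,0) = 1; C(0,3) = 0 (k_i > n_i)
Product: 1 × 0 = 0 ≡ 0 (mod 13)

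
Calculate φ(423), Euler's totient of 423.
276

423 = 3^2 × 47
φ(n) = n × ∏(1 - 1/p) for each prime p dividing n
φ(423) = 423 × (1 - 1/3) × (1 - 1/47) = 276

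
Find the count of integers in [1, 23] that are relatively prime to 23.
22

23 = 23
φ(n) = n × ∏(1 - 1/p) for each prime p dividing n
φ(23) = 23 × (1 - 1/23) = 22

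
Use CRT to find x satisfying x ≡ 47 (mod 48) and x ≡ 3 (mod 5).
143

Using Chinese Remainder Theorem:
M = 48 × 5 = 240
M1 = 5, M2 = 48
y1 = 5^(-1) mod 48 = 29
y2 = 48^(-1) mod 5 = 2
x = (47×5×29 + 3×48×2) mod 240 = 143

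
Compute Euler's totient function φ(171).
108

171 = 3^2 × 19
φ(n) = n × ∏(1 - 1/p) for each prime p dividing n
φ(171) = 171 × (1 - 1/3) × (1 - 1/19) = 108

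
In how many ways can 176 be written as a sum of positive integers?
476715857290

p(n) counts ways to write n as a sum of positive integers (order ignored).
Euler's pentagonal recurrence: p(k) = p(k-1) + p(k-2) - p(k-5) - p(k-7) + p(k-12) + p(k-15) - ... (offsets j(3j∓1)/2, signs ++--, p(0)=1, p(<0)=0).
DP table for k = 0..175: p(0)=1, p(1)=1, p(2)=2, p(3)=3, p(4)=5, p(5)=7, p(6)=11, p(7)=15, p(8)=22, p(9)=30, p(10)=42, p(11)=56, p(12)=77, p(13)=101, p(14)=135, p(15)=176, p(16)=231, p(17)=297, p(18)=385, p(19)=490, p(20)=627, p(21)=792, p(22)=1002, p(23)=1255, p(24)=1575, p(25)=1958, p(26)=2436, p(27)=3010, p(28)=3718, p(29)=4565, p(30)=5604, p(31)=6842, p(32)=8349, p(33)=10143, p(34)=12310, p(35)=14883, p(36)=17977, p(37)=21637, p(38)=26015, p(39)=31185, p(40)=37338, p(41)=44583, p(42)=53174, p(43)=63261, p(44)=75175, p(45)=89134, p(46)=105558, p(47)=124754, p(48)=147273, p(49)=173525, p(50)=204226, p(51)=239943, p(52)=281589, p(53)=329931, p(54)=386155, p(55)=451276, p(56)=526823, p(57)=614154, p(58)=715220, p(59)=831820, p(60)=966467, p(61)=1121505, p(62)=1300156, p(63)=1505499, p(64)=1741630, p(65)=2012558, p(66)=2323520, p(67)=2679689, p(68)=3087735, p(69)=3554345, p(70)=4087968, p(71)=4697205, p(72)=5392783, p(73)=6185689, p(74)=7089500, p(75)=8118264, p(76)=9289091, p(77)=10619863, p(78)=12132164, p(79)=13848650, p(80)=15796476, p(81)=18004327, p(82)=20506255, p(83)=23338469, p(84)=26543660, p(85)=30167357, p(86)=34262962, p(87)=38887673, p(88)=44108109, p(89)=49995925, p(90)=56634173, p(91)=64112359, p(92)=72533807, p(93)=82010177, p(94)=92669720, p(95)=104651419, p(96)=118114304, p(97)=133230930, p(98)=150198136, p(99)=169229875, p(100)=190569292, p(101)=214481126, p(102)=241265379, p(103)=271248950, p(104)=304801365, p(105)=342325709, p(106)=384276336, p(107)=431149389, p(108)=483502844, p(109)=541946240, p(110)=607163746, p(111)=679903203, p(112)=761002156, p(113)=851376628, p(114)=952050665, p(115)=1064144451, p(116)=1188908248, p(117)=1327710076, p(118)=1482074143, p(119)=1653668665, p(120)=1844349560, p(121)=2056148051, p(122)=2291320912, p(123)=2552338241, p(124)=2841940500, p(125)=3163127352, p(126)=3519222692, p(127)=3913864295, p(128)=4351078600, p(129)=4835271870, p(130)=5371315400, p(131)=5964539504, p(132)=6620830889, p(133)=7346629512, p(134)=8149040695, p(135)=9035836076, p(136)=10015581680, p(137)=11097645016, p(138)=12292341831, p(139)=13610949895, p(140)=15065878135, p(141)=16670689208, p(142)=18440293320, p(143)=20390982757, p(144)=22540654445, p(145)=24908858009, p(146)=27517052599, p(147)=30388671978, p(148)=33549419497, p(149)=37027355200, p(150)=40853235313, p(151)=45060624582, p(152)=49686288421, p(153)=54770336324, p(154)=60356673280, p(155)=66493182097, p(156)=73232243759, p(157)=80630964769, p(158)=88751778802, p(159)=97662728555, p(160)=107438159466, p(161)=118159068427, p(162)=129913904637, p(163)=142798995930, p(164)=156919475295, p(165)=172389800255, p(166)=189334822579, p(167)=207890420102, p(168)=228204732751, p(169)=250438925115, p(170)=274768617130, p(171)=301384802048, p(172)=330495499613, p(173)=362326859895, p(174)=397125074750, p(175)=435157697830.
Final step: p(176) = p(175) + p(174) - p(171) - p(169) + p(164) + p(161) - p(154) - p(150) + p(141) + p(136) - p(125) - p(119) + p(106) + p(99) - p(84) - p(76) + p(59) + p(50) - p(31) - p(21) + p(0)
= 435157697830 + 397125074750 - 301384802048 - 250438925115 + 156919475295 + 118159068427 - 60356673280 - 40853235313 + 16670689208 + 10015581680 - 3163127352 - 1653668665 + 384276336 + 169229875 - 26543660 - 9289091 + 831820 + 204226 - 6842 - 792 + 1
= 476715857290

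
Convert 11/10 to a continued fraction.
[1; 10]

Euclidean algorithm steps:
11 = 1 × 10 + 1
10 = 10 × 1 + 0
Continued fraction: [1; 10]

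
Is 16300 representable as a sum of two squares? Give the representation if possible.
Not possible

Factorization: 16300 = 2^2 × 5^2 × 163
By Fermat: n is sum of two squares iff every prime p ≡ 3 (mod 4) appears to even power.
Prime(s) ≡ 3 (mod 4) with odd exponent: [(163, 1)]
Therefore 16300 cannot be expressed as a² + b².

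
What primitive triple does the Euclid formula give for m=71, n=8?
(4977, 1136, 5105)

Euclid's formula: a = m² - n², b = 2mn, c = m² + n²
m = 71, n = 8
a = 71² - 8² = 5041 - 64 = 4977
b = 2 × 71 × 8 = 1136
c = 71² + 8² = 5041 + 64 = 5105
Verification: 4977² + 1136² = 24770529 + 1290496 = 26061025 = 5105² ✓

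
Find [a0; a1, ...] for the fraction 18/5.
[3; 1, 1, 2]

Euclidean algorithm steps:
18 = 3 × 5 + 3
5 = 1 × 3 + 2
3 = 1 × 2 + 1
2 = 2 × 1 + 0
Continued fraction: [3; 1, 1, 2]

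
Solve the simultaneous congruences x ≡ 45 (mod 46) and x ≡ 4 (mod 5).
229

Using Chinese Remainder Theorem:
M = 46 × 5 = 230
M1 = 5, M2 = 46
y1 = 5^(-1) mod 46 = 37
y2 = 46^(-1) mod 5 = 1
x = (45×5×37 + 4×46×1) mod 230 = 229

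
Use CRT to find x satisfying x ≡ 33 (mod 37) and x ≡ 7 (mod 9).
70

Using Chinese Remainder Theorem:
M = 37 × 9 = 333
M1 = 9, M2 = 37
y1 = 9^(-1) mod 37 = 33
y2 = 37^(-1) mod 9 = 1
x = (33×9×33 + 7×37×1) mod 333 = 70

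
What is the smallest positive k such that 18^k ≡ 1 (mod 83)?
82

83 is prime, so ord(18) divides φ(83) = 82.
Divisors of 82: 1, 2, 41, 82.
Repeated squaring: 18^1 ≡ 18, 18^2 ≡ 75, 18^4 ≡ 64, 18^8 ≡ 29, 18^16 ≡ 11, 18^32 ≡ 38, 18^64 ≡ 33 (mod 83).
Test 18^d mod 83 for each divisor d in increasing order:
18^1 ≡ 18
18^2 ≡ 75
18^41 = 18^32·18^8·18^1 ≡ 82
18^82 = 18^64·18^16·18^2 ≡ 1  ← first divisor giving 1
The order is 82.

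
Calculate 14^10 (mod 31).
25

Repeated squaring. Binary of 10 = 1010.
14^1 ≡ 14 (mod 31); 14^2 ≡ 10 (mod 31); 14^4 ≡ 7 (mod 31); 14^8 ≡ 18 (mod 31)
14^10 = 14^2 × 14^8 ≡ 25 (mod 31)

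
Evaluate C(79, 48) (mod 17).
0

Using Lucas' theorem:
Write n=79 and k=48 in base 17:
n in base 17: [4, 11]
k in base 17: [2, 14]
C(79,48) mod 17 = ∏ C(n_i, k_i) mod 17
Digit binomials (mod 17): C(4,2) = 6; C(11,14) = 0 (k_i > n_i)
Product: 6 × 0 = 0 ≡ 0 (mod 17)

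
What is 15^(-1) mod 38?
33

gcd(15, 38) = 1, so the inverse exists.
Extended Euclidean algorithm on (38, 15):
38 = 2 × 15 + 8  ⟹  8 = (1)·38 + (-2)·15
15 = 1 × 8 + 7  ⟹  7 = (-1)·38 + (3)·15
8 = 1 × 7 + 1  ⟹  1 = (2)·38 + (-5)·15
So (-5)·15 ≡ 1 (mod 38), i.e. 15^(-1) ≡ -5 ≡ 33 (mod 38).
Check: 15 × 33 = 495 ≡ 1 (mod 38)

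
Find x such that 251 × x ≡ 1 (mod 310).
21

gcd(251, 310) = 1, so the inverse exists.
Extended Euclidean algorithm on (310, 251):
310 = 1 × 251 + 59  ⟹  59 = (1)·310 + (-1)·251
251 = 4 × 59 + 15  ⟹  15 = (-4)·310 + (5)·251
59 = 3 × 15 + 14  ⟹  14 = (13)·310 + (-16)·251
15 = 1 × 14 + 1  ⟹  1 = (-17)·310 + (21)·251
So (21)·251 ≡ 1 (mod 310), i.e. 251^(-1) ≡ 21 (mod 310).
Check: 251 × 21 = 5271 ≡ 1 (mod 310)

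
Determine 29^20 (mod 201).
37

Repeated squaring. Binary of 20 = 10100.
29^1 ≡ 29 (mod 201); 29^2 ≡ 37 (mod 201); 29^4 ≡ 163 (mod 201); 29^8 ≡ 37 (mod 201); 29^16 ≡ 163 (mod 201)
29^20 = 29^4 × 29^16 ≡ 37 (mod 201)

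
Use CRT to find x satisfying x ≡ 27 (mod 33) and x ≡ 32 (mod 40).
192

Using Chinese Remainder Theorem:
M = 33 × 40 = 1320
M1 = 40, M2 = 33
y1 = 40^(-1) mod 33 = 19
y2 = 33^(-1) mod 40 = 17
x = (27×40×19 + 32×33×17) mod 1320 = 192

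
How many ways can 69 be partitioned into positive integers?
3554345

p(n) counts ways to write n as a sum of positive integers (order ignored).
Euler's pentagonal recurrence: p(k) = p(k-1) + p(k-2) - p(k-5) - p(k-7) + p(k-12) + p(k-15) - ... (offsets j(3j∓1)/2, signs ++--, p(0)=1, p(<0)=0).
DP table for k = 0..68: p(0)=1, p(1)=1, p(2)=2, p(3)=3, p(4)=5, p(5)=7, p(6)=11, p(7)=15, p(8)=22, p(9)=30, p(10)=42, p(11)=56, p(12)=77, p(13)=101, p(14)=135, p(15)=176, p(16)=231, p(17)=297, p(18)=385, p(19)=490, p(20)=627, p(21)=792, p(22)=1002, p(23)=1255, p(24)=1575, p(25)=1958, p(26)=2436, p(27)=3010, p(28)=3718, p(29)=4565, p(30)=5604, p(31)=6842, p(32)=8349, p(33)=10143, p(34)=12310, p(35)=14883, p(36)=17977, p(37)=21637, p(38)=26015, p(39)=31185, p(40)=37338, p(41)=44583, p(42)=53174, p(43)=63261, p(44)=75175, p(45)=89134, p(46)=105558, p(47)=124754, p(48)=147273, p(49)=173525, p(50)=204226, p(51)=239943, p(52)=281589, p(53)=329931, p(54)=386155, p(55)=451276, p(56)=526823, p(57)=614154, p(58)=715220, p(59)=831820, p(60)=966467, p(61)=1121505, p(62)=1300156, p(63)=1505499, p(64)=1741630, p(65)=2012558, p(66)=2323520, p(67)=2679689, p(68)=3087735.
Final step: p(69) = p(68) + p(67) - p(64) - p(62) + p(57) + p(54) - p(47) - p(43) + p(34) + p(29) - p(18) - p(12)
= 3087735 + 2679689 - 1741630 - 1300156 + 614154 + 386155 - 124754 - 63261 + 12310 + 4565 - 385 - 77
= 3554345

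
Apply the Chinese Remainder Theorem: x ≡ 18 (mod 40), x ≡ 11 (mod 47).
58

Using Chinese Remainder Theorem:
M = 40 × 47 = 1880
M1 = 47, M2 = 40
y1 = 47^(-1) mod 40 = 23
y2 = 40^(-1) mod 47 = 20
x = (18×47×23 + 11×40×20) mod 1880 = 58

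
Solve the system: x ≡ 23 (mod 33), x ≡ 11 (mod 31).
848

Using Chinese Remainder Theorem:
M = 33 × 31 = 1023
M1 = 31, M2 = 33
y1 = 31^(-1) mod 33 = 16
y2 = 33^(-1) mod 31 = 16
x = (23×31×16 + 11×33×16) mod 1023 = 848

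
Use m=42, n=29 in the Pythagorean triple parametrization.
(923, 2436, 2605)

Euclid's formula: a = m² - n², b = 2mn, c = m² + n²
m = 42, n = 29
a = 42² - 29² = 1764 - 841 = 923
b = 2 × 42 × 29 = 2436
c = 42² + 29² = 1764 + 841 = 2605
Verification: 923² + 2436² = 851929 + 5934096 = 6786025 = 2605² ✓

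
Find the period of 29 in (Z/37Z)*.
12

37 is prime, so ord(29) divides φ(37) = 36.
Divisors of 36: 1, 2, 3, 4, 6, 9, 12, 18, 36.
Repeated squaring: 29^1 ≡ 29, 29^2 ≡ 27, 29^4 ≡ 26, 29^8 ≡ 10, 29^16 ≡ 26, 29^32 ≡ 10 (mod 37).
Test 29^d mod 37 for each divisor d in increasing order:
29^1 ≡ 29
29^2 ≡ 27
29^3 = 29^2·29^1 ≡ 6
29^4 ≡ 26
29^6 = 29^4·29^2 ≡ 36
29^9 = 29^8·29^1 ≡ 31
29^12 = 29^8·29^4 ≡ 1  ← first divisor giving 1
The order is 12.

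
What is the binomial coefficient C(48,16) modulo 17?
0

Using Lucas' theorem:
Write n=48 and k=16 in base 17:
n in base 17: [2, 14]
k in base 17: [0, 16]
C(48,16) mod 17 = ∏ C(n_i, k_i) mod 17
Digit binomials (mod 17): C(2,0) = 1; C(14,16) = 0 (k_i > n_i)
Product: 1 × 0 = 0 ≡ 0 (mod 17)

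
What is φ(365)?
288

365 = 5 × 73
φ(n) = n × ∏(1 - 1/p) for each prime p dividing n
φ(365) = 365 × (1 - 1/5) × (1 - 1/73) = 288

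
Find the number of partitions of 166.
189334822579

p(n) counts ways to write n as a sum of positive integers (order ignored).
Euler's pentagonal recurrence: p(k) = p(k-1) + p(k-2) - p(k-5) - p(k-7) + p(k-12) + p(k-15) - ... (offsets j(3j∓1)/2, signs ++--, p(0)=1, p(<0)=0).
DP table for k = 0..165: p(0)=1, p(1)=1, p(2)=2, p(3)=3, p(4)=5, p(5)=7, p(6)=11, p(7)=15, p(8)=22, p(9)=30, p(10)=42, p(11)=56, p(12)=77, p(13)=101, p(14)=135, p(15)=176, p(16)=231, p(17)=297, p(18)=385, p(19)=490, p(20)=627, p(21)=792, p(22)=1002, p(23)=1255, p(24)=1575, p(25)=1958, p(26)=2436, p(27)=3010, p(28)=3718, p(29)=4565, p(30)=5604, p(31)=6842, p(32)=8349, p(33)=10143, p(34)=12310, p(35)=14883, p(36)=17977, p(37)=21637, p(38)=26015, p(39)=31185, p(40)=37338, p(41)=44583, p(42)=53174, p(43)=63261, p(44)=75175, p(45)=89134, p(46)=105558, p(47)=124754, p(48)=147273, p(49)=173525, p(50)=204226, p(51)=239943, p(52)=281589, p(53)=329931, p(54)=386155, p(55)=451276, p(56)=526823, p(57)=614154, p(58)=715220, p(59)=831820, p(60)=966467, p(61)=1121505, p(62)=1300156, p(63)=1505499, p(64)=1741630, p(65)=2012558, p(66)=2323520, p(67)=2679689, p(68)=3087735, p(69)=3554345, p(70)=4087968, p(71)=4697205, p(72)=5392783, p(73)=6185689, p(74)=7089500, p(75)=8118264, p(76)=9289091, p(77)=10619863, p(78)=12132164, p(79)=13848650, p(80)=15796476, p(81)=18004327, p(82)=20506255, p(83)=23338469, p(84)=26543660, p(85)=30167357, p(86)=34262962, p(87)=38887673, p(88)=44108109, p(89)=49995925, p(90)=56634173, p(91)=64112359, p(92)=72533807, p(93)=82010177, p(94)=92669720, p(95)=104651419, p(96)=118114304, p(97)=133230930, p(98)=150198136, p(99)=169229875, p(100)=190569292, p(101)=214481126, p(102)=241265379, p(103)=271248950, p(104)=304801365, p(105)=342325709, p(106)=384276336, p(107)=431149389, p(108)=483502844, p(109)=541946240, p(110)=607163746, p(111)=679903203, p(112)=761002156, p(113)=851376628, p(114)=952050665, p(115)=1064144451, p(116)=1188908248, p(117)=1327710076, p(118)=1482074143, p(119)=1653668665, p(120)=1844349560, p(121)=2056148051, p(122)=2291320912, p(123)=2552338241, p(124)=2841940500, p(125)=3163127352, p(126)=3519222692, p(127)=3913864295, p(128)=4351078600, p(129)=4835271870, p(130)=5371315400, p(131)=5964539504, p(132)=6620830889, p(133)=7346629512, p(134)=8149040695, p(135)=9035836076, p(136)=10015581680, p(137)=11097645016, p(138)=12292341831, p(139)=13610949895, p(140)=15065878135, p(141)=16670689208, p(142)=18440293320, p(143)=20390982757, p(144)=22540654445, p(145)=24908858009, p(146)=27517052599, p(147)=30388671978, p(148)=33549419497, p(149)=37027355200, p(150)=40853235313, p(151)=45060624582, p(152)=49686288421, p(153)=54770336324, p(154)=60356673280, p(155)=66493182097, p(156)=73232243759, p(157)=80630964769, p(158)=88751778802, p(159)=97662728555, p(160)=107438159466, p(161)=118159068427, p(162)=129913904637, p(163)=142798995930, p(164)=156919475295, p(165)=172389800255.
Final step: p(166) = p(165) + p(164) - p(161) - p(159) + p(154) + p(151) - p(144) - p(140) + p(131) + p(126) - p(115) - p(109) + p(96) + p(89) - p(74) - p(66) + p(49) + p(40) - p(21) - p(11)
= 172389800255 + 156919475295 - 118159068427 - 97662728555 + 60356673280 + 45060624582 - 22540654445 - 15065878135 + 5964539504 + 3519222692 - 1064144451 - 541946240 + 118114304 + 49995925 - 7089500 - 2323520 + 173525 + 37338 - 792 - 56
= 189334822579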